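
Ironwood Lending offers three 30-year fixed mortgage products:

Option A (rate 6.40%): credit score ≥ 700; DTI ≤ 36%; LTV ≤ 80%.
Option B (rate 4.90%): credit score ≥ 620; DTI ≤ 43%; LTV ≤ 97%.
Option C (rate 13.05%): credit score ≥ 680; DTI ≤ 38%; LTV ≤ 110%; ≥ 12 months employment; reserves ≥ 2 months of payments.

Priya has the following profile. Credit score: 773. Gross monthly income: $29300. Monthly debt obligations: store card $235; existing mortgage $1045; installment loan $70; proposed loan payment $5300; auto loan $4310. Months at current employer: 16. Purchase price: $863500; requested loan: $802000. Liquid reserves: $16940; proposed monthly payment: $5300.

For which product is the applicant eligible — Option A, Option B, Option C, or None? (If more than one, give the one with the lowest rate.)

Option B

Total debts = (235 + 1,045 + 70 + 5,300 + 4,310) = 10,960; DTI = 10,960/29,300 = 37.4%.
LTV = 802,000/863,500 = 92.9%.
Reserves = 16,940/5,300 = 3.2 months.
Option A: score 773 ≥ 700; DTI 37.4% > 36%; LTV 92.9% > 80% → does not qualify.
Option B: score 773 ≥ 620; DTI 37.4% ≤ 43%; LTV 92.9% ≤ 97% → qualifies.
Option C: score 773 ≥ 680; DTI 37.4% ≤ 38%; LTV 92.9% ≤ 110%; employment 16 ≥ 12 mo; reserves 3.2 ≥ 2 mo → qualifies.
Qualifying: Option B, Option C. Lowest rate is 4.90% → Option B.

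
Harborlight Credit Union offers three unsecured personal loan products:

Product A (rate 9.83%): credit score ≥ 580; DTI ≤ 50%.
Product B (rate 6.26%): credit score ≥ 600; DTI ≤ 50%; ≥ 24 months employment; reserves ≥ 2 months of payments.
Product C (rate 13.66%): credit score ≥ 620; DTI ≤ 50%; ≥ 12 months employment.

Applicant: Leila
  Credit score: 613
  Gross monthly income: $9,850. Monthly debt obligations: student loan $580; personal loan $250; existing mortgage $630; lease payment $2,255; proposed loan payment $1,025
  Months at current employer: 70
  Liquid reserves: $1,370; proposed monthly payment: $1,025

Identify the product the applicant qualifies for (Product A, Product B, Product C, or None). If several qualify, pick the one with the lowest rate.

Total debts = (580 + 250 + 630 + 2,255 + 1,025) = 4,740; DTI = 4,740/9,850 = 48.1%.
Reserves = 1,370/1,025 = 1.3 months.
Product A: score 613 ≥ 580; DTI 48.1% ≤ 50% → qualifies.
Product B: score 613 ≥ 600; DTI 48.1% ≤ 50%; employment 70 ≥ 24 mo; reserves 1.3 < 2 mo → does not qualify.
Product C: score 613 < 620; DTI 48.1% ≤ 50%; employment 70 ≥ 12 mo → does not qualify.

Product A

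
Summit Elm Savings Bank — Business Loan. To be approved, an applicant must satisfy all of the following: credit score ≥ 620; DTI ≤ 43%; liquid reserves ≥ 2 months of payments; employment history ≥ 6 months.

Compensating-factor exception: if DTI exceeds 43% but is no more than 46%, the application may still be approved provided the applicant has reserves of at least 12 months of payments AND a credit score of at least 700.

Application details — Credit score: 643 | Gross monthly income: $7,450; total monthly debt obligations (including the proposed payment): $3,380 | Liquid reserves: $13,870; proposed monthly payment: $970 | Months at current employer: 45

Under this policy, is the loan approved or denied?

Denied

Credit score 643 ≥ 620 (meets base)
DTI = 3,380/7,450 = 45.4% > 43% — standard DTI limit exceeded.
Liquid reserves cover 13,870/970 = 14.3 months — ≥ 2 required
Employment 45 ≥ 6 months
DTI 45.4% is within the 43%–46% exception band; checking compensating factors.
Override check — reserves: 14.3 mo (ok); score: 643 (below 700).
Compensating-factor requirement not fully met.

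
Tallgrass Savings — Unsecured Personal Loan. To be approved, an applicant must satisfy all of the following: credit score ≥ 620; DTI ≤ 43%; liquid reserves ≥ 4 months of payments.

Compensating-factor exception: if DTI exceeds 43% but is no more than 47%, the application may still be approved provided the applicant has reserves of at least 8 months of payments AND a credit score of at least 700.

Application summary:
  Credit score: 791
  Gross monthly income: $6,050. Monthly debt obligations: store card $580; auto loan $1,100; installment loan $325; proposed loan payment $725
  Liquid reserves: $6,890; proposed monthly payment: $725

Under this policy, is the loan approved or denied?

Credit score 791 ≥ 620 (meets base)
Total debts = (580 + 1,100 + 325 + 725) = 2,730. DTI = 2,730/6,050 = 45.1% > 43% — standard DTI limit exceeded.
Liquid reserves cover 6,890/725 = 9.5 months — ≥ 4 required
DTI 45.1% is within the 43%–47% exception band; checking compensating factors.
Reserves 9.5 ≥ 8 months; credit score 791 ≥ 700.
Both compensating conditions met → exception applies.

Approved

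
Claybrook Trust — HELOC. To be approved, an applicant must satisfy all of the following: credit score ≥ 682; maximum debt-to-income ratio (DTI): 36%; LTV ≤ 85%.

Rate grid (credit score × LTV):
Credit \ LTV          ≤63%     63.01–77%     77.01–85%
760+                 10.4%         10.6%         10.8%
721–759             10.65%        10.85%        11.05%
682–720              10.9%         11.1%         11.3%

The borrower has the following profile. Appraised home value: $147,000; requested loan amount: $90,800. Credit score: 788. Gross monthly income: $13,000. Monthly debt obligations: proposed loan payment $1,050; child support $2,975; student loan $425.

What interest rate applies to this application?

Credit score 788 ≥ 682; Total monthly debts = (1,050 + 2,975 + 425) = 4,450. Debt-to-income = 4,450/13,000 = 34.2% — meets 36% limit
LTV = 90,800/147,000 = 61.8% ≤ 85%
Row: 788 falls in 760+. Column: 61.8% falls in ≤63%. Rate = 10.4%.

10.4%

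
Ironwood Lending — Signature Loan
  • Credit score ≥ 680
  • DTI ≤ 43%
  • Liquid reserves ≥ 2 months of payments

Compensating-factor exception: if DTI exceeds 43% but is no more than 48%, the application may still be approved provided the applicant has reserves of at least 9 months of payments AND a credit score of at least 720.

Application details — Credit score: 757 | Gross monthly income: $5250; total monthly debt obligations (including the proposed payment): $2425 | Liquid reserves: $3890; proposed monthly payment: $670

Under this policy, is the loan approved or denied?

Credit score 757 ≥ 680 (meets base)
DTI: 2,425 ÷ 5,250 = 46.2%, over the 43% base limit.
Liquid reserves cover 3,890/670 = 5.8 months — ≥ 2 required
DTI 46.2% is within the 43%–48% exception band; checking compensating factors.
Reserves 5.8 < 9 months; credit score 757 ≥ 720.
Override conditions not both satisfied; exception does not apply.

Denied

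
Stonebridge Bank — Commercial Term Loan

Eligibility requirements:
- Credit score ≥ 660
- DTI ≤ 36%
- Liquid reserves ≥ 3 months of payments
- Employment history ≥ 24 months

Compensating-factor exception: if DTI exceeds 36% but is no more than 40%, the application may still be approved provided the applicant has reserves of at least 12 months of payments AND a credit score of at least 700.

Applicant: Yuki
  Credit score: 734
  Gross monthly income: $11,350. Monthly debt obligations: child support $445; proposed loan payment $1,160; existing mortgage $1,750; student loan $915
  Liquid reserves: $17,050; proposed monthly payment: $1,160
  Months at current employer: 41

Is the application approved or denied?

Approved

Credit score 734 ≥ 660 (meets base)
Total debts = (445 + 1,160 + 1,750 + 915) = 4,270. DTI = 4,270/11,350 = 37.6% > 36% — standard DTI limit exceeded.
Liquid reserves cover 17,050/1,160 = 14.7 months — ≥ 3 required
Employment 41 ≥ 24 months
37.6% falls in the override range (36%–40%), so the compensating-factor test applies.
Override check — reserves: 14.7 mo (ok); score: 734 (ok).
Both override conditions satisfied; DTI exception granted.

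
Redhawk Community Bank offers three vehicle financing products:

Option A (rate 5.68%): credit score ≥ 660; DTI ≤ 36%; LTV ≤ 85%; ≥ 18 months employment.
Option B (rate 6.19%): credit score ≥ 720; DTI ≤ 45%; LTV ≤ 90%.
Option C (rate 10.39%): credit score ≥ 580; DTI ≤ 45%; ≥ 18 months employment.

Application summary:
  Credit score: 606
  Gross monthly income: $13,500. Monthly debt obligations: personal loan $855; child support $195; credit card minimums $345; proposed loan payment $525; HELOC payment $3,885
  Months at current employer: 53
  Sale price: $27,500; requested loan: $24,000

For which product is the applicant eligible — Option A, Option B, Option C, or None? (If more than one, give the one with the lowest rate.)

Total debts = (855 + 195 + 345 + 525 + 3,885) = 5,805; DTI = 5,805/13,500 = 43%.
LTV = 24,000/27,500 = 87.3%.
Option A: score 606 < 660; DTI 43% > 36%; LTV 87.3% > 85%; employment 53 ≥ 18 mo → does not qualify.
Option B: score 606 < 720; DTI 43% ≤ 45%; LTV 87.3% ≤ 90% → does not qualify.
Option C: score 606 ≥ 580; DTI 43% ≤ 45%; employment 53 ≥ 18 mo → qualifies.

Option C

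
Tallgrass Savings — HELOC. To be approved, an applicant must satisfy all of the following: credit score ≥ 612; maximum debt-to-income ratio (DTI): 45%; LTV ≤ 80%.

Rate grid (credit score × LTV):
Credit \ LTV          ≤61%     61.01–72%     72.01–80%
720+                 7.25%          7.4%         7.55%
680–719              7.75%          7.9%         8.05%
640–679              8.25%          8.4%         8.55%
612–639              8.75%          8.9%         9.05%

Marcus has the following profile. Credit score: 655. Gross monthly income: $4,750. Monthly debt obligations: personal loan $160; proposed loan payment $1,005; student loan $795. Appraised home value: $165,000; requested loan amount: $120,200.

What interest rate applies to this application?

Credit score 655 ≥ 612; Total monthly debts = (160 + 1,005 + 795) = 1,960. DTI: 1,960 ÷ 4,750 = 41.3%, within the 45% cap
LTV = 120,200/165,000 = 72.8% ≤ 80%
Score 655 is in the 640–679 band; LTV 72.8% is in the 72.01–80% band → 8.55%.

8.55%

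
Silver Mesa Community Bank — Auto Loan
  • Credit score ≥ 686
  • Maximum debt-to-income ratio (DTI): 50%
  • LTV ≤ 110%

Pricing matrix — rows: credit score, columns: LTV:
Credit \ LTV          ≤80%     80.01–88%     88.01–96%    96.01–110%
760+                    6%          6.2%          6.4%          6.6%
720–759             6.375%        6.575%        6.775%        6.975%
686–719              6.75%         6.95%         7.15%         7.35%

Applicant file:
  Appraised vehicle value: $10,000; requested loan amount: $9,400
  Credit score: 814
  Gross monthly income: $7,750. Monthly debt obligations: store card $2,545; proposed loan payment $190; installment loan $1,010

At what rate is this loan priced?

6.4%

Credit score 814 ≥ 686; Total monthly debts = (2,545 + 190 + 1,010) = 3,745. Debt-to-income = 3,745/7,750 = 48.3% — meets 50% limit
Loan-to-value = 9,400/10,000 = 94% — pass (110% max)
Score 814 is in the 760+ band; LTV 94% is in the 88.01–96% band → 6.4%.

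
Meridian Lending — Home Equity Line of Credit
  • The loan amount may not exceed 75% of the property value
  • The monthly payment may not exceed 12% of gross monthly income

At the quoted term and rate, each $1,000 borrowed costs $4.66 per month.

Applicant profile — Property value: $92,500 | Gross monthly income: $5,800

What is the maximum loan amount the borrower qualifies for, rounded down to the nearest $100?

Payment cap: 12% × $5,800 = $696/month.
At $4.66 per $1,000, that supports 696/4.66 × 1,000 ≈ $149,356 → $149,300.
LTV cap: 75% × $92,500 = $69,375 → $69,300.
Binding constraint: loan-to-value.

$69,300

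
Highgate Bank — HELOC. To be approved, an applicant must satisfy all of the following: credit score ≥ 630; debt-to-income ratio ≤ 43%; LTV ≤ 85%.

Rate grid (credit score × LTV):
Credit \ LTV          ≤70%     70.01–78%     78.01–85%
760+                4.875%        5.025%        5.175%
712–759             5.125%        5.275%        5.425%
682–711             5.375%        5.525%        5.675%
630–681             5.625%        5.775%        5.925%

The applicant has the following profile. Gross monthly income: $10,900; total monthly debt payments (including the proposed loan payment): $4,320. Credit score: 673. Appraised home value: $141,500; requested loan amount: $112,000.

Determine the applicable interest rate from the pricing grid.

Credit score 673 ≥ 630; DTI: 4,320 ÷ 10,900 = 39.6%, within the 43% cap
LTV = 112,000/141,500 = 79.2% ≤ 85%
Row: 673 falls in 630–681. Column: 79.2% falls in 78.01–85%. Rate = 5.925%.

5.925%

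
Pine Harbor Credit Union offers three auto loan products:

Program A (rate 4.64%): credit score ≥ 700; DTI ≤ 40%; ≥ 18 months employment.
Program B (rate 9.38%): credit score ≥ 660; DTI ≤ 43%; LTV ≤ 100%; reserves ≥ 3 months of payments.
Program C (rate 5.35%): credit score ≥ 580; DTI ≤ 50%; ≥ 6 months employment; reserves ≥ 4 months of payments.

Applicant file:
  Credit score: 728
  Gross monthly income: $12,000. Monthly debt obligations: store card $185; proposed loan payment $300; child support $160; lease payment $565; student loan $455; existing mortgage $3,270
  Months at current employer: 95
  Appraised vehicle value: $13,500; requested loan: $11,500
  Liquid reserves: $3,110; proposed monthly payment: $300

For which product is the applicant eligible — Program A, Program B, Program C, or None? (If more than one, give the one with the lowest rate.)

Program C

Total debts = (185 + 300 + 160 + 565 + 455 + 3,270) = 4,935; DTI = 4,935/12,000 = 41.1%.
LTV = 11,500/13,500 = 85.2%.
Reserves = 3,110/300 = 10.4 months.
Program A: score 728 ≥ 700; DTI 41.1% > 40%; employment 95 ≥ 18 mo → does not qualify.
Program B: score 728 ≥ 660; DTI 41.1% ≤ 43%; LTV 85.2% ≤ 100%; reserves 10.4 ≥ 3 mo → qualifies.
Program C: score 728 ≥ 580; DTI 41.1% ≤ 50%; employment 95 ≥ 6 mo; reserves 10.4 ≥ 4 mo → qualifies.
Qualifying: Program B, Program C. Lowest rate is 5.35% → Program C.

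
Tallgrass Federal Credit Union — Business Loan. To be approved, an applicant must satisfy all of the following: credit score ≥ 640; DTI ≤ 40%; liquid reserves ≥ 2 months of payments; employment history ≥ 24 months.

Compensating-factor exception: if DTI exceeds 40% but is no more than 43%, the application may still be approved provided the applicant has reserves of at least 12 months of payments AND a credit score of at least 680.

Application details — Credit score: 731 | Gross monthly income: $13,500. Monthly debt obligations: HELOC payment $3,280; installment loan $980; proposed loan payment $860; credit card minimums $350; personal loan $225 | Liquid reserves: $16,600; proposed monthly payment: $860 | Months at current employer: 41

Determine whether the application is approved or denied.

Credit score 731 ≥ 640 (meets base)
Total debts = (3,280 + 980 + 860 + 350 + 225) = 5,695. DTI = 5,695/13,500 = 42.2% > 40% — standard DTI limit exceeded.
Liquid reserves cover 16,600/860 = 19.3 months — ≥ 2 required
Employment 41 ≥ 24 months
DTI 42.2% is within the 40%–43% exception band; checking compensating factors.
Reserves 19.3 ≥ 12 months; credit score 731 ≥ 680.
Both override conditions satisfied; DTI exception granted.

Approved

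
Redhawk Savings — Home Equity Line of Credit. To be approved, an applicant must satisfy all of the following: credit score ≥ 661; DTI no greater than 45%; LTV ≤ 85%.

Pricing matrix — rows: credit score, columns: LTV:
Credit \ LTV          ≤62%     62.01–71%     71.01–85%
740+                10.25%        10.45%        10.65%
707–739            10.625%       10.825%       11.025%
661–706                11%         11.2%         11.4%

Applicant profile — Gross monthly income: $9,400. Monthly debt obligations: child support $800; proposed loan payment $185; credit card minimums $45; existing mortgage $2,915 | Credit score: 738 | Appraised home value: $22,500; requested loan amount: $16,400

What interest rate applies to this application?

Credit score 738 ≥ 661; Total monthly debts = (800 + 185 + 45 + 2,915) = 3,945. DTI: 3,945 ÷ 9,400 = 42%, within the 45% cap
Loan-to-value = 16,400/22,500 = 72.9% — pass (85% max)
Score 738 is in the 707–739 band; LTV 72.9% is in the 71.01–85% band → 11.025%.

11.025%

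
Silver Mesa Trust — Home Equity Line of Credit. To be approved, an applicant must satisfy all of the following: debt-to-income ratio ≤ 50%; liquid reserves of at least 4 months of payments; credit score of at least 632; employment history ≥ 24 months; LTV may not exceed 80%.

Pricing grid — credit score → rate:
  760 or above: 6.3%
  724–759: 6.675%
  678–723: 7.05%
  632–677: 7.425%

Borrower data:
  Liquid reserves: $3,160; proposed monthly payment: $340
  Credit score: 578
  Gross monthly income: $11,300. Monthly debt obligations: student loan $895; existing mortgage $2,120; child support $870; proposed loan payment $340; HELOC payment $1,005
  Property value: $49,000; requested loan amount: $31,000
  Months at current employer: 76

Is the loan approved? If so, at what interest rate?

Denied

Credit score 578 < 632 (below minimum)
LTV = 31,000/49,000 = 63.3% ≤ 80%
Total monthly debts = (895 + 2,120 + 870 + 340 + 1,005) = 5,230. DTI: 5,230 ÷ 11,300 = 46.3%, within the 50% cap
Reserves = 3,160/340 = 9.3 months ≥ 4
Employment 76 ≥ 24 months
Not all requirements met → denied.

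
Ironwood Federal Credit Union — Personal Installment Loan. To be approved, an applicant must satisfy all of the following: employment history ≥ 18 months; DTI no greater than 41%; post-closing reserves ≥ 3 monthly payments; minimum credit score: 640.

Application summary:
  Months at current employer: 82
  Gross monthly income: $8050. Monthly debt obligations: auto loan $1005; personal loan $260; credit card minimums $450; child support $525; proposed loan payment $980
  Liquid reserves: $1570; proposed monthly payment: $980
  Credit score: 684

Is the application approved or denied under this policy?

Denied

Employment 82 ≥ 18 months
Total monthly debts = (1,005 + 260 + 450 + 525 + 980) = 3,220. DTI = 3,220/8,050 = 40% ≤ 41%
Reserves: 1,570 ÷ 980 = 1.6 months (below 3-month minimum)
Credit score 684 ≥ 640 (meets)
Fails on reserves.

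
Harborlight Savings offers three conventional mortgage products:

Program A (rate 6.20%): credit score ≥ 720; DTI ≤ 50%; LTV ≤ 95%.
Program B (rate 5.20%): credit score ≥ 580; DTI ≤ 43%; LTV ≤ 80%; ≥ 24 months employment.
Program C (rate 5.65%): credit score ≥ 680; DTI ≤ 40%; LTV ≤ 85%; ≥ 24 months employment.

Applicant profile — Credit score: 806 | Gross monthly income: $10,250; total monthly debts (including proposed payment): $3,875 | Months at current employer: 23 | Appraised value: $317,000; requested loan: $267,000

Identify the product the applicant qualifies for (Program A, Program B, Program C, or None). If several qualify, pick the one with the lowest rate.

DTI = 3,875/10,250 = 37.8%.
LTV = 267,000/317,000 = 84.2%.
Program A: score 806 ≥ 720; DTI 37.8% ≤ 50%; LTV 84.2% ≤ 95% → qualifies.
Program B: score 806 ≥ 580; DTI 37.8% ≤ 43%; LTV 84.2% > 80%; employment 23 < 24 mo → does not qualify.
Program C: score 806 ≥ 680; DTI 37.8% ≤ 40%; LTV 84.2% ≤ 85%; employment 23 < 24 mo → does not qualify.

Program A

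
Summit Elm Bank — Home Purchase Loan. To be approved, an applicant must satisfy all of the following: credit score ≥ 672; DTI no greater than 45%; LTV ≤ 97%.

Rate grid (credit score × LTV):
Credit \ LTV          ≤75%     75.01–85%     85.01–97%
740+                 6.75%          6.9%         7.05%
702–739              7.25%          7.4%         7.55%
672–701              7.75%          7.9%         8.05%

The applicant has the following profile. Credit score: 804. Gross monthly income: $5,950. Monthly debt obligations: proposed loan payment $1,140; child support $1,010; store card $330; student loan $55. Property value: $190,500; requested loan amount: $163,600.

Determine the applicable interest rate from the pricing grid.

7.05%

Credit score 804 ≥ 672; Total monthly debts = (1,140 + 1,010 + 330 + 55) = 2,535. DTI = 2,535/5,950 = 42.6% ≤ 45%
LTV = 163,600/190,500 = 85.9% ≤ 97%
Score 804 is in the 740+ band; LTV 85.9% is in the 85.01–97% band → 7.05%.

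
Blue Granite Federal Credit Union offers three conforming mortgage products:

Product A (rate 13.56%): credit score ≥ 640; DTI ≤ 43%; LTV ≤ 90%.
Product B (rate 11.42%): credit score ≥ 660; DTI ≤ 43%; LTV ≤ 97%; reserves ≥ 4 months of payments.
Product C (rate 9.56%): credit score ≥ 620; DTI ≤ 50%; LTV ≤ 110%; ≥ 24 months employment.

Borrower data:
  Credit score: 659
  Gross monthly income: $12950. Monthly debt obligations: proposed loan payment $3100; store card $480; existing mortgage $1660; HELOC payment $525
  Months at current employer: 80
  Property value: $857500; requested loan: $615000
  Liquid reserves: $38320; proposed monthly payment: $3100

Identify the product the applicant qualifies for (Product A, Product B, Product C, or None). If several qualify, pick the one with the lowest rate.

Total debts = (3,100 + 480 + 1,660 + 525) = 5,765; DTI = 5,765/12,950 = 44.5%.
LTV = 615,000/857,500 = 71.7%.
Reserves = 38,320/3,100 = 12.4 months.
Product A: score 659 ≥ 640; DTI 44.5% > 43%; LTV 71.7% ≤ 90% → does not qualify.
Product B: score 659 < 660; DTI 44.5% > 43%; LTV 71.7% ≤ 97%; reserves 12.4 ≥ 4 mo → does not qualify.
Product C: score 659 ≥ 620; DTI 44.5% ≤ 50%; LTV 71.7% ≤ 110%; employment 80 ≥ 24 mo → qualifies.

Product C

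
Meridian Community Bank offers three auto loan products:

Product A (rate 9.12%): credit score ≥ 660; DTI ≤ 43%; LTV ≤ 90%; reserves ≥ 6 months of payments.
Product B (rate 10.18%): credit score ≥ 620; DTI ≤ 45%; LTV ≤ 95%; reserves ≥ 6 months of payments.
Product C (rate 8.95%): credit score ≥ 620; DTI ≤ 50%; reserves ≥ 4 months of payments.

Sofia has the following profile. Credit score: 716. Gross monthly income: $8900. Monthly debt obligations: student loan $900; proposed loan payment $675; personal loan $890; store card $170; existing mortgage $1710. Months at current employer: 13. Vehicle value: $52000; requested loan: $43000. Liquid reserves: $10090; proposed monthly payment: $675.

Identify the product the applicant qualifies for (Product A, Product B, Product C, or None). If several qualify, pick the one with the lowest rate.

Product C

Total debts = (900 + 675 + 890 + 170 + 1,710) = 4,345; DTI = 4,345/8,900 = 48.8%.
LTV = 43,000/52,000 = 82.7%.
Reserves = 10,090/675 = 14.9 months.
Product A: score 716 ≥ 660; DTI 48.8% > 43%; LTV 82.7% ≤ 90%; reserves 14.9 ≥ 6 mo → does not qualify.
Product B: score 716 ≥ 620; DTI 48.8% > 45%; LTV 82.7% ≤ 95%; reserves 14.9 ≥ 6 mo → does not qualify.
Product C: score 716 ≥ 620; DTI 48.8% ≤ 50%; reserves 14.9 ≥ 4 mo → qualifies.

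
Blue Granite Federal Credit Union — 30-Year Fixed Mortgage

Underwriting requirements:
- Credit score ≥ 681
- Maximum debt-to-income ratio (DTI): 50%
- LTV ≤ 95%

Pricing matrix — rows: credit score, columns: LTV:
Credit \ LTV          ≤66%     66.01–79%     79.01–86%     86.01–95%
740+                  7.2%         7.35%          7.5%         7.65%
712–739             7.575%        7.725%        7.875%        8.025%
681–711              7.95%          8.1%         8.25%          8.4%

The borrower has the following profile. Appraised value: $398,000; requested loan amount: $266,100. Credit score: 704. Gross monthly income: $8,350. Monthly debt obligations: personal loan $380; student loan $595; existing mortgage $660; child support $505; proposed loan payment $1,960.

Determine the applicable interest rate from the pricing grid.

Credit score 704 ≥ 681; Total monthly debts = (380 + 595 + 660 + 505 + 1,960) = 4,100. DTI: 4,100 ÷ 8,350 = 49.1%, within the 50% cap
LTV: 266,100 ÷ 398,000 = 66.9%, within 95% cap
Credit 704 → row 681–711; LTV 66.9% → column 66.01–79%. Grid cell → 8.1%.

8.1%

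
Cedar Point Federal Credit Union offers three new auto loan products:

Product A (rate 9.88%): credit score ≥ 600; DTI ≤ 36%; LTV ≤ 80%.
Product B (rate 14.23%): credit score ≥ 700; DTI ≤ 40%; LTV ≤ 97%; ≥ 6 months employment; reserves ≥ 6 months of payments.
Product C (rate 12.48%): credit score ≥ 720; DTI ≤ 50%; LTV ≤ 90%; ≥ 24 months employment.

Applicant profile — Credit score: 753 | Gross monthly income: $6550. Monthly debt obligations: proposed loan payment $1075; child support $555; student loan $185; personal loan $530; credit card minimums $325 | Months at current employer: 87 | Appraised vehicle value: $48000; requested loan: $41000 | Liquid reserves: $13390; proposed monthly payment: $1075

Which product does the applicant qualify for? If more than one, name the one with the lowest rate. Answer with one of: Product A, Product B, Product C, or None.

Product C

Total debts = (1,075 + 555 + 185 + 530 + 325) = 2,670; DTI = 2,670/6,550 = 40.8%.
LTV = 41,000/48,000 = 85.4%.
Reserves = 13,390/1,075 = 12.5 months.
Product A: score 753 ≥ 600; DTI 40.8% > 36%; LTV 85.4% > 80% → does not qualify.
Product B: score 753 ≥ 700; DTI 40.8% > 40%; LTV 85.4% ≤ 97%; employment 87 ≥ 6 mo; reserves 12.5 ≥ 6 mo → does not qualify.
Product C: score 753 ≥ 720; DTI 40.8% ≤ 50%; LTV 85.4% ≤ 90%; employment 87 ≥ 24 mo → qualifies.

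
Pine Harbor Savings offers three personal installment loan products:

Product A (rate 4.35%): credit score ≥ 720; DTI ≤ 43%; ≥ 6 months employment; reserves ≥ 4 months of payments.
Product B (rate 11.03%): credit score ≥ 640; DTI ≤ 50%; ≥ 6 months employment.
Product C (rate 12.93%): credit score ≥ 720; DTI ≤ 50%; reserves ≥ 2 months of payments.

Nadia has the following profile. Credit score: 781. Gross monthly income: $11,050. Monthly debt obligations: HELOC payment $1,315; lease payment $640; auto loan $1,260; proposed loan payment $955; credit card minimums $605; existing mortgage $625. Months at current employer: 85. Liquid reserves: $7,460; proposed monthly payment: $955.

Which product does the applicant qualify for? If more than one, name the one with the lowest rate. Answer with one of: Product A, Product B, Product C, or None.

Product B

Total debts = (1,315 + 640 + 1,260 + 955 + 605 + 625) = 5,400; DTI = 5,400/11,050 = 48.9%.
Reserves = 7,460/955 = 7.8 months.
Product A: score 781 ≥ 720; DTI 48.9% > 43%; employment 85 ≥ 6 mo; reserves 7.8 ≥ 4 mo → does not qualify.
Product B: score 781 ≥ 640; DTI 48.9% ≤ 50%; employment 85 ≥ 6 mo → qualifies.
Product C: score 781 ≥ 720; DTI 48.9% ≤ 50%; reserves 7.8 ≥ 2 mo → qualifies.
Qualifying: Product B, Product C. Lowest rate is 11.03% → Product B.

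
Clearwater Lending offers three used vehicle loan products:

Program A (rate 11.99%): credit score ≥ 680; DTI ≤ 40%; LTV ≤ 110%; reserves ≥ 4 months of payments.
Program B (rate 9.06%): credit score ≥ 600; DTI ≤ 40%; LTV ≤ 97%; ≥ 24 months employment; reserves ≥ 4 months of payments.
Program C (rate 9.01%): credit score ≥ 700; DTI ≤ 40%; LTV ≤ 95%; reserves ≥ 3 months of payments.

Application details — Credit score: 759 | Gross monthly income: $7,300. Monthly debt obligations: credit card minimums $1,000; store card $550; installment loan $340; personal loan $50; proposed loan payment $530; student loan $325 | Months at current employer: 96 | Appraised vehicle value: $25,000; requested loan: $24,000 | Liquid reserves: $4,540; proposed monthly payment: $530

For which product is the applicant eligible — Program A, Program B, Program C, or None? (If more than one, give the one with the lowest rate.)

Total debts = (1,000 + 550 + 340 + 50 + 530 + 325) = 2,795; DTI = 2,795/7,300 = 38.3%.
LTV = 24,000/25,000 = 96%.
Reserves = 4,540/530 = 8.6 months.
Program A: score 759 ≥ 680; DTI 38.3% ≤ 40%; LTV 96% ≤ 110%; reserves 8.6 ≥ 4 mo → qualifies.
Program B: score 759 ≥ 600; DTI 38.3% ≤ 40%; LTV 96% ≤ 97%; employment 96 ≥ 24 mo; reserves 8.6 ≥ 4 mo → qualifies.
Program C: score 759 ≥ 700; DTI 38.3% ≤ 40%; LTV 96% > 95%; reserves 8.6 ≥ 3 mo → does not qualify.
Qualifying: Program A, Program B. Lowest rate is 9.06% → Program B.

Program B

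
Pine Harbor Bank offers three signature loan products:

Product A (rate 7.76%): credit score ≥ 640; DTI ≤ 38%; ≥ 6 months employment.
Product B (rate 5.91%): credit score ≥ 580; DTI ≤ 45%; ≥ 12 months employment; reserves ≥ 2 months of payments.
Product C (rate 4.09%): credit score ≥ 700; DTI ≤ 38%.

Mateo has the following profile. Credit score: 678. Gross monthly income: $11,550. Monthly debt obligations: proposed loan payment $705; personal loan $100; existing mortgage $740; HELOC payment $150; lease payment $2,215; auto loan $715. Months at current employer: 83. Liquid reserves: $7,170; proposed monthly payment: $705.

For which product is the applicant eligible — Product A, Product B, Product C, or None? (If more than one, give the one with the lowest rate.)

Total debts = (705 + 100 + 740 + 150 + 2,215 + 715) = 4,625; DTI = 4,625/11,550 = 40%.
Reserves = 7,170/705 = 10.2 months.
Product A: score 678 ≥ 640; DTI 40% > 38%; employment 83 ≥ 6 mo → does not qualify.
Product B: score 678 ≥ 580; DTI 40% ≤ 45%; employment 83 ≥ 12 mo; reserves 10.2 ≥ 2 mo → qualifies.
Product C: score 678 < 700; DTI 40% > 38% → does not qualify.

Product B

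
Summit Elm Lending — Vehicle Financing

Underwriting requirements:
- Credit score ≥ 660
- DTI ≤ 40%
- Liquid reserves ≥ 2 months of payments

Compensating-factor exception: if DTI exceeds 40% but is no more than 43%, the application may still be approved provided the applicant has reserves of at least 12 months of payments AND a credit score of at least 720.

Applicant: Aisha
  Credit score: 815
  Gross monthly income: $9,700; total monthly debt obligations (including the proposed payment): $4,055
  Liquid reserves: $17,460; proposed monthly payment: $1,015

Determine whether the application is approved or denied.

Approved

Credit score 815 ≥ 660 (meets base)
DTI = 4,055/9,700 = 41.8% > 40% — standard DTI limit exceeded.
Liquid reserves cover 17,460/1,015 = 17.2 months — ≥ 2 required
DTI 41.8% is within the 40%–43% exception band; checking compensating factors.
Override check — reserves: 17.2 mo (ok); score: 815 (ok).
Both compensating conditions met → exception applies.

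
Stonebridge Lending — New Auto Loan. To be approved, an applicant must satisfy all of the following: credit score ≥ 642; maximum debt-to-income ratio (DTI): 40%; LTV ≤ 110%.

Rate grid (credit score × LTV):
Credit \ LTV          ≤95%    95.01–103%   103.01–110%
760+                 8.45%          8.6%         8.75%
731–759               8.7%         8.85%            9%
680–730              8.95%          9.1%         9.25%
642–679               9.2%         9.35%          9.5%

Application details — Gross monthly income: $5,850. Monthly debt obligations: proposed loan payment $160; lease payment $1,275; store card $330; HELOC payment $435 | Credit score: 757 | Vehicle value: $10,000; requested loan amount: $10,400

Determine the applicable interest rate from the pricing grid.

9%

Credit score 757 ≥ 642; Total monthly debts = (160 + 1,275 + 330 + 435) = 2,200. DTI: 2,200 ÷ 5,850 = 37.6%, within the 40% cap
Loan-to-value = 10,400/10,000 = 104% — pass (110% max)
Credit 757 → row 731–759; LTV 104% → column 103.01–110%. Grid cell → 9%.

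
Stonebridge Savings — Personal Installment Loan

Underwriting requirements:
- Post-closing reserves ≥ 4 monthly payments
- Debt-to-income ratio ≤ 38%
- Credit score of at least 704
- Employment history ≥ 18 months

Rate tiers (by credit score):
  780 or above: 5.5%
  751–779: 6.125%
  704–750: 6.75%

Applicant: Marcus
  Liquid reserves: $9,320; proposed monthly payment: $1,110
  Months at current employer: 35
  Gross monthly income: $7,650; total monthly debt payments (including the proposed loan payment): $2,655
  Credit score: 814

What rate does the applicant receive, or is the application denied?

Credit score 814 ≥ 704 (meets minimum)
DTI = 2,655/7,650 = 34.7% ≤ 38%
Reserves = 9,320/1,110 = 8.4 months ≥ 4
Employment 35 ≥ 18 months
All requirements met. Score 814 falls in the 780 or above tier → 5.5%.

Approved at 5.5%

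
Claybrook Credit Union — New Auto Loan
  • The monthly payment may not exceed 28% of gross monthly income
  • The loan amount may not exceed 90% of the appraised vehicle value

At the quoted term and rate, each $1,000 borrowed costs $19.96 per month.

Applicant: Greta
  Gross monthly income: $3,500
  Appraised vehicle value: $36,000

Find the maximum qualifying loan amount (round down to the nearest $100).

$32,400

Payment cap: 28% × $3,500 = $980/month.
At $19.96 per $1,000, that supports 980/19.96 × 1,000 ≈ $49,098 → $49,000.
LTV cap: 90% × $36,000 = $32,400 → $32,400.
Binding constraint: loan-to-value.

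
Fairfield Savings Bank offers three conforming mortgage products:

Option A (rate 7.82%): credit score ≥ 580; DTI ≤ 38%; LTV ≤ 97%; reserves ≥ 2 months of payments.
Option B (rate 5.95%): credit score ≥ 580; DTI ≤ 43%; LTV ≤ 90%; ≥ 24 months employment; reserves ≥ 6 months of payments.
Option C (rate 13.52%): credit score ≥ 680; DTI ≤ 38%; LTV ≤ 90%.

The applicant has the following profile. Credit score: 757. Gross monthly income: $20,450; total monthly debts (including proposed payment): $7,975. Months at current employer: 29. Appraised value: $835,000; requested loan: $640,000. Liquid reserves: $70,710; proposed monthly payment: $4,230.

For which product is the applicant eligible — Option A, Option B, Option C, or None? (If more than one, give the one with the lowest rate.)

DTI = 7,975/20,450 = 39%.
LTV = 640,000/835,000 = 76.6%.
Reserves = 70,710/4,230 = 16.7 months.
Option A: score 757 ≥ 580; DTI 39% > 38%; LTV 76.6% ≤ 97%; reserves 16.7 ≥ 2 mo → does not qualify.
Option B: score 757 ≥ 580; DTI 39% ≤ 43%; LTV 76.6% ≤ 90%; employment 29 ≥ 24 mo; reserves 16.7 ≥ 6 mo → qualifies.
Option C: score 757 ≥ 680; DTI 39% > 38%; LTV 76.6% ≤ 90% → does not qualify.

Option B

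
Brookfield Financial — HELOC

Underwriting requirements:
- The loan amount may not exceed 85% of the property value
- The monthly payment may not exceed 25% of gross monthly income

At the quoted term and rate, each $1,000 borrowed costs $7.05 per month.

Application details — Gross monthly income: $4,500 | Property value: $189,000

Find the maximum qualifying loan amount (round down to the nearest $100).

$159,500

Payment cap: 25% × $4,500 = $1,125/month.
At $7.05 per $1,000, that supports 1,125/7.05 × 1,000 ≈ $159,574 → $159,500.
LTV cap: 85% × $189,000 = $160,650 → $160,600.
Binding constraint: payment-to-income.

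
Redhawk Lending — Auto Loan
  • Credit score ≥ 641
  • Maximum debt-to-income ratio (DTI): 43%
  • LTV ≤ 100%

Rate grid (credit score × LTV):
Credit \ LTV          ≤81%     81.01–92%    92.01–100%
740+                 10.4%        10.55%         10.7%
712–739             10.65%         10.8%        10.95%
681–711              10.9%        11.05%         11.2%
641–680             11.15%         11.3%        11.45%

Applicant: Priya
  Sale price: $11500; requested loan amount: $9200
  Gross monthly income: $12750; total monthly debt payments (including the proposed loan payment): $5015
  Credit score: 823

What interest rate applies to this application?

10.4%

Credit score 823 ≥ 641; Debt-to-income = 5,015/12,750 = 39.3% — meets 43% limit
LTV = 9,200/11,500 = 80% ≤ 100%
Credit 823 → row 740+; LTV 80% → column ≤81%. Grid cell → 10.4%.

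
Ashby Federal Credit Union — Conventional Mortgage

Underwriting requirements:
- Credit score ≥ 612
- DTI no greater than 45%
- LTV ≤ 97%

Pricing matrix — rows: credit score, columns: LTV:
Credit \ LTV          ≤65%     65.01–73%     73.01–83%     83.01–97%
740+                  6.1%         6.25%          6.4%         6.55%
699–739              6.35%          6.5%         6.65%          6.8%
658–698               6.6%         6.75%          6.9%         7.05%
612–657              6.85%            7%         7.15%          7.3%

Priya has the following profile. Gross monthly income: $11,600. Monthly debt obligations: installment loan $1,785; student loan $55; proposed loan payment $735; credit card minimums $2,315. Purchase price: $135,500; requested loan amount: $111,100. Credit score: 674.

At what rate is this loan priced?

6.9%

Credit score 674 ≥ 612; Total monthly debts = (1,785 + 55 + 735 + 2,315) = 4,890. Debt-to-income = 4,890/11,600 = 42.2% — meets 45% limit
LTV: 111,100 ÷ 135,500 = 82%, within 97% cap
Row: 674 falls in 658–698. Column: 82% falls in 73.01–83%. Rate = 6.9%.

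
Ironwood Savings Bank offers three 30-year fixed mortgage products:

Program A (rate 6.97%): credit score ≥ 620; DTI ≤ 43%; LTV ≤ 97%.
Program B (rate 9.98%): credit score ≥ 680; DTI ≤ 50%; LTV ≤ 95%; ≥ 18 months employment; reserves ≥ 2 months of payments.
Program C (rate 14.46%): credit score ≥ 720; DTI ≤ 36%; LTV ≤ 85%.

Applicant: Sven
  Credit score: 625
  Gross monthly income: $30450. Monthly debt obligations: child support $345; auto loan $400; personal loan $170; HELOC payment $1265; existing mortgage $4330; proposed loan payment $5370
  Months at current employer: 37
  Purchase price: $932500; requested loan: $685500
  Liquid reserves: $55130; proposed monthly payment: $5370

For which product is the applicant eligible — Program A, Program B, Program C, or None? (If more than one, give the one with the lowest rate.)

Total debts = (345 + 400 + 170 + 1,265 + 4,330 + 5,370) = 11,880; DTI = 11,880/30,450 = 39%.
LTV = 685,500/932,500 = 73.5%.
Reserves = 55,130/5,370 = 10.3 months.
Program A: score 625 ≥ 620; DTI 39% ≤ 43%; LTV 73.5% ≤ 97% → qualifies.
Program B: score 625 < 680; DTI 39% ≤ 50%; LTV 73.5% ≤ 95%; employment 37 ≥ 18 mo; reserves 10.3 ≥ 2 mo → does not qualify.
Program C: score 625 < 720; DTI 39% > 36%; LTV 73.5% ≤ 85% → does not qualify.

Program A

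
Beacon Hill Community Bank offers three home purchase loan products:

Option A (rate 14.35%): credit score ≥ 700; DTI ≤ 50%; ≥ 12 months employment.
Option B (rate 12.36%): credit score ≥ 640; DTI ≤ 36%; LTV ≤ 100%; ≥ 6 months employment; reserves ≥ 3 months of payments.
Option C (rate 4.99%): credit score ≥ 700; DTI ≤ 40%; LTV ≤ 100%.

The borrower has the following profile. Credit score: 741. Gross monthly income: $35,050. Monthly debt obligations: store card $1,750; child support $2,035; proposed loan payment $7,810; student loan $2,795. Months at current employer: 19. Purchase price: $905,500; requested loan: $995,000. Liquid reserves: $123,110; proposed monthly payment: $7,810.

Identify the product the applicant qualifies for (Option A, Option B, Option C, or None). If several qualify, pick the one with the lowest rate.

Option A

Total debts = (1,750 + 2,035 + 7,810 + 2,795) = 14,390; DTI = 14,390/35,050 = 41.1%.
LTV = 995,000/905,500 = 109.9%.
Reserves = 123,110/7,810 = 15.8 months.
Option A: score 741 ≥ 700; DTI 41.1% ≤ 50%; employment 19 ≥ 12 mo → qualifies.
Option B: score 741 ≥ 640; DTI 41.1% > 36%; LTV 109.9% > 100%; employment 19 ≥ 6 mo; reserves 15.8 ≥ 3 mo → does not qualify.
Option C: score 741 ≥ 700; DTI 41.1% > 40%; LTV 109.9% > 100% → does not qualify.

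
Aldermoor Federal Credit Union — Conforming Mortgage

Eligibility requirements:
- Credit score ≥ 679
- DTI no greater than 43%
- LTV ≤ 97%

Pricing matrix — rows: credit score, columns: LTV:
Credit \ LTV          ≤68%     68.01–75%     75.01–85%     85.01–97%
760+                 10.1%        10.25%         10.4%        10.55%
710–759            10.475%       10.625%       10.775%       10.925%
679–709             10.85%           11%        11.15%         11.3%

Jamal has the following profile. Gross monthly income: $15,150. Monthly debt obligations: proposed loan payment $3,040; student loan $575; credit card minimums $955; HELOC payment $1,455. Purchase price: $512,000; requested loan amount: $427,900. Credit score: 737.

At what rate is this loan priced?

Credit score 737 ≥ 679; Total monthly debts = (3,040 + 575 + 955 + 1,455) = 6,025. DTI: 6,025 ÷ 15,150 = 39.8%, within the 43% cap
LTV = 427,900/512,000 = 83.6% ≤ 97%
Row: 737 falls in 710–759. Column: 83.6% falls in 75.01–85%. Rate = 10.775%.

10.775%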